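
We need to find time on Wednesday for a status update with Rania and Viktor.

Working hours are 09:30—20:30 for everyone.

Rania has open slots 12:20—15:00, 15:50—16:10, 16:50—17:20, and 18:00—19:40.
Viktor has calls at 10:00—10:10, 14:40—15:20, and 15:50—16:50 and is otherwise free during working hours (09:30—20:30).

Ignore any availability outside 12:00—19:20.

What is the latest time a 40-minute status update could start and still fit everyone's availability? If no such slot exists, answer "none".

Viktor free within 09:30–20:30: 09:30–10:00, 10:10–14:40, 15:20–15:50, 16:50–20:30.
Rania ∩ Viktor: 12:20–14:40, 16:50–17:20, 18:00–19:40.
Restricted to 12:00–19:20: 12:20–14:40, 16:50–17:20, 18:00–19:20.
Windows ≥ 40 min: 12:20–14:40, 18:00–19:20.
Latest start in the last window 18:00–19:20 is 19:20 − 40 min = 18:40.

18:40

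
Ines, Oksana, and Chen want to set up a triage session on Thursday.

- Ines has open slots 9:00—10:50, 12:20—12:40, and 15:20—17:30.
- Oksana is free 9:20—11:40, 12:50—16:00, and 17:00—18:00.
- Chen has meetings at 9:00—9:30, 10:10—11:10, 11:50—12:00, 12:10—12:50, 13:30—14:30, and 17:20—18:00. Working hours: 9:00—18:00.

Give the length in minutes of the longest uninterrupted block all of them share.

40 minutes

Chen free within 09:00–18:00: 09:30–10:10, 11:10–11:50, 12:00–12:10, 12:50–13:30, 14:30–17:20.
Ines ∩ Oksana: 09:20–10:50, 15:20–16:00, 17:00–17:30.
Ines ∩ Oksana ∩ Chen: 09:30–10:10, 15:20–16:00, 17:00–17:20.
Common window lengths: 40, 40, 20 min; longest is 40.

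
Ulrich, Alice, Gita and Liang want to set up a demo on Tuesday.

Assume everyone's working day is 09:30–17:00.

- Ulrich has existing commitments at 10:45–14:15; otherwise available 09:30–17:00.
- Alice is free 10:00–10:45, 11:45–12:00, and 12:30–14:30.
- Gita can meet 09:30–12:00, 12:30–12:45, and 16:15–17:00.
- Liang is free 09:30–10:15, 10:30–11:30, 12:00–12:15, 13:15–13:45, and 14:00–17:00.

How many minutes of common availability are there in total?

30 minutes

Ulrich free within 09:30–17:00: 09:30–10:45, 14:15–17:00.
Ulrich ∩ Alice: 10:00–10:45, 14:15–14:30.
Ulrich ∩ Alice ∩ Gita: 10:00–10:45.
Ulrich ∩ Alice ∩ Gita ∩ Liang: 10:00–10:15, 10:30–10:45.
Total common minutes: 15 + 15 = 30.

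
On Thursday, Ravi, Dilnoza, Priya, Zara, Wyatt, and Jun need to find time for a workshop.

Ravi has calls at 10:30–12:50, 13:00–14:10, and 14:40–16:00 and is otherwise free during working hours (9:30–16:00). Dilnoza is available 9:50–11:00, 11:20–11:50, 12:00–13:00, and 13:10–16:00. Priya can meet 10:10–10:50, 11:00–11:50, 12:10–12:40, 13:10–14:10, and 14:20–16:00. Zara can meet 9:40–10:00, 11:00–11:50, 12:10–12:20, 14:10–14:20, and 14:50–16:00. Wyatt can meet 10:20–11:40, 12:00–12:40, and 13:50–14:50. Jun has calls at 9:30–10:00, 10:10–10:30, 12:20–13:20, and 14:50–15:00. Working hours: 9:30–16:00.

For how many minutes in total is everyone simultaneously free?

Ravi free within 09:30–16:00: 09:30–10:30, 12:50–13:00, 14:10–14:40.
Jun free within 09:30–16:00: 10:00–10:10, 10:30–12:20, 13:20–14:50, 15:00–16:00.
Ravi ∩ Dilnoza: 09:50–10:30, 12:50–13:00, 14:10–14:40.
Ravi ∩ Dilnoza ∩ Priya: 10:10–10:30, 14:20–14:40.
Ravi ∩ Dilnoza ∩ Priya ∩ Zara: (none).
Ravi ∩ Dilnoza ∩ Priya ∩ Zara ∩ Wyatt: (none).
Ravi ∩ Dilnoza ∩ Priya ∩ Zara ∩ Wyatt ∩ Jun: (none).
Total common minutes: 0.

0 minutes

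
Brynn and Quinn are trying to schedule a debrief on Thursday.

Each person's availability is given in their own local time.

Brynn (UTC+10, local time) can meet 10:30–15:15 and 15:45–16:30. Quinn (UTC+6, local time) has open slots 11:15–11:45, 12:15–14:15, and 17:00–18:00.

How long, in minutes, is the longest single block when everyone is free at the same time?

Brynn → UTC: 00:30–05:15, 05:45–06:30.
Quinn → UTC: 05:15–05:45, 06:15–08:15, 11:00–12:00.
Brynn ∩ Quinn: 06:15–06:30.
Single common window of 15 minutes.

15 minutes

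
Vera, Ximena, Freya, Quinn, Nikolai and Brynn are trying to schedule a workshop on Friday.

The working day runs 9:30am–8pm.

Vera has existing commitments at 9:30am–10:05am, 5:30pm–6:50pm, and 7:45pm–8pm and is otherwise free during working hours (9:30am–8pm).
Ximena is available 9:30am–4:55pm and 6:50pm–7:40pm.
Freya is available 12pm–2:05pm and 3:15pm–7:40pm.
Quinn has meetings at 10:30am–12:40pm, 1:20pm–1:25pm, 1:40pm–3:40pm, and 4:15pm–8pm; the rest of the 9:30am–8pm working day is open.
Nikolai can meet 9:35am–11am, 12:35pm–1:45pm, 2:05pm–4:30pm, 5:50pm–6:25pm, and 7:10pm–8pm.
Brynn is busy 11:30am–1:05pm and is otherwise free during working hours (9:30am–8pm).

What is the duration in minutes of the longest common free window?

Vera free within 09:30–20:00: 10:05–17:30, 18:50–19:45.
Quinn free within 09:30–20:00: 09:30–10:30, 12:40–13:20, 13:25–13:40, 15:40–16:15.
Brynn free within 09:30–20:00: 09:30–11:30, 13:05–20:00.
Vera ∩ Ximena: 10:05–16:55, 18:50–19:40.
Vera ∩ Ximena ∩ Freya: 12:00–14:05, 15:15–16:55, 18:50–19:40.
Vera ∩ Ximena ∩ Freya ∩ Quinn: 12:40–13:20, 13:25–13:40, 15:40–16:15.
Vera ∩ Ximena ∩ Freya ∩ Quinn ∩ Nikolai: 12:40–13:20, 13:25–13:40, 15:40–16:15.
Vera ∩ Ximena ∩ Freya ∩ Quinn ∩ Nikolai ∩ Brynn: 13:05–13:20, 13:25–13:40, 15:40–16:15.
Common window lengths: 15, 15, 35 min; longest is 35.

35 minutes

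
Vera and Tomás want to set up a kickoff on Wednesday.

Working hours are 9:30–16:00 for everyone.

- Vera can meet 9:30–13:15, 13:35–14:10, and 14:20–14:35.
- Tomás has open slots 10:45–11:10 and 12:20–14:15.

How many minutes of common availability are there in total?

Vera ∩ Tomás: 10:45–11:10, 12:20–13:15, 13:35–14:10.
Total common minutes: 25 + 55 + 35 = 115.

115 minutes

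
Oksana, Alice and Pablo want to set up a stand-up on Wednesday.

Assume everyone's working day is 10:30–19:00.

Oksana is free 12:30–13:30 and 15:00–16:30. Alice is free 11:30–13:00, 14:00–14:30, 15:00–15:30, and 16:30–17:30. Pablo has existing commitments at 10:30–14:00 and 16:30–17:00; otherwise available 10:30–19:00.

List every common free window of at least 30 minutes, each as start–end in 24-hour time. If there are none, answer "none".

15:00–15:30

Pablo free within 10:30–19:00: 14:00–16:30, 17:00–19:00.
Oksana ∩ Alice: 12:30–13:00, 15:00–15:30.
Oksana ∩ Alice ∩ Pablo: 15:00–15:30.
Windows ≥ 30 min: 15:00–15:30.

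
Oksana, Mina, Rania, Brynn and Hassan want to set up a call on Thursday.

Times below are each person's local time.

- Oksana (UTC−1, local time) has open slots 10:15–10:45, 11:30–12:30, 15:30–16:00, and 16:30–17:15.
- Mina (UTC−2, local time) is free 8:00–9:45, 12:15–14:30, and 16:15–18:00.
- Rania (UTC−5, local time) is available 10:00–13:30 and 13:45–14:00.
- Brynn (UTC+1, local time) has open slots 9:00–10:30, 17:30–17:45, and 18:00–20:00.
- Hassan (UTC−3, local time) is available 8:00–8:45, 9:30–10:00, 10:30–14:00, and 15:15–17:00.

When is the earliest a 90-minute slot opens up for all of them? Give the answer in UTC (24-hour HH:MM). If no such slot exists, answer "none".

none

Oksana → UTC: 11:15–11:45, 12:30–13:30, 16:30–17:00, 17:30–18:15.
Mina → UTC: 10:00–11:45, 14:15–16:30, 18:15–20:00.
Rania → UTC: 15:00–18:30, 18:45–19:00.
Brynn → UTC: 08:00–09:30, 16:30–16:45, 17:00–19:00.
Hassan → UTC: 11:00–11:45, 12:30–13:00, 13:30–17:00, 18:15–20:00.
Oksana ∩ Mina: 11:15–11:45.
Oksana ∩ Mina ∩ Rania: (none).
Oksana ∩ Mina ∩ Rania ∩ Brynn: (none).
Oksana ∩ Mina ∩ Rania ∩ Brynn ∩ Hassan: (none).
Windows ≥ 90 min: (none).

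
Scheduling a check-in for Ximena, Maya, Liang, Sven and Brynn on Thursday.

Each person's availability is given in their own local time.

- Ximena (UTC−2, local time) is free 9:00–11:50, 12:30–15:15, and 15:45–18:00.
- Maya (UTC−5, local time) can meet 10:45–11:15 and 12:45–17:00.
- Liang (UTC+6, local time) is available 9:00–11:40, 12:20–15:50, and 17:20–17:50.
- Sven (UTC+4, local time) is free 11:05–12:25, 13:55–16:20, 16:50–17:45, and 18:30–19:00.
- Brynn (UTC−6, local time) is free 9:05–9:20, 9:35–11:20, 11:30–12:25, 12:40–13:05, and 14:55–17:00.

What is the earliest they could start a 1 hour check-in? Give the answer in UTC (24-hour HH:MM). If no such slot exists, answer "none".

Ximena → UTC: 11:00–13:50, 14:30–17:15, 17:45–20:00.
Maya → UTC: 15:45–16:15, 17:45–22:00.
Liang → UTC: 03:00–05:40, 06:20–09:50, 11:20–11:50.
Sven → UTC: 07:05–08:25, 09:55–12:20, 12:50–13:45, 14:30–15:00.
Brynn → UTC: 15:05–15:20, 15:35–17:20, 17:30–18:25, 18:40–19:05, 20:55–23:00.
Ximena ∩ Maya: 15:45–16:15, 17:45–20:00.
Ximena ∩ Maya ∩ Liang: (none).
Ximena ∩ Maya ∩ Liang ∩ Sven: (none).
Ximena ∩ Maya ∩ Liang ∩ Sven ∩ Brynn: (none).
Windows ≥ 60 min: (none).

none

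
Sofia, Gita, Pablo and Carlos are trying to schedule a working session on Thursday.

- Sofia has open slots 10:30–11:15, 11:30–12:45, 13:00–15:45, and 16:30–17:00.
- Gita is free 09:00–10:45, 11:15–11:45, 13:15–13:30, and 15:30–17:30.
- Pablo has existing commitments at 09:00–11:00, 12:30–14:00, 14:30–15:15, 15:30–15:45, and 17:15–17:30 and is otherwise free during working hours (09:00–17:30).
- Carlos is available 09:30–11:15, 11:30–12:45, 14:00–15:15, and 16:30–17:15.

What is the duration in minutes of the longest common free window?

30 minutes

Pablo free within 09:00–17:30: 11:00–12:30, 14:00–14:30, 15:15–15:30, 15:45–17:15.
Sofia ∩ Gita: 10:30–10:45, 11:30–11:45, 13:15–13:30, 15:30–15:45, 16:30–17:00.
Sofia ∩ Gita ∩ Pablo: 11:30–11:45, 16:30–17:00.
Sofia ∩ Gita ∩ Pablo ∩ Carlos: 11:30–11:45, 16:30–17:00.
Common window lengths: 15, 30 min; longest is 30.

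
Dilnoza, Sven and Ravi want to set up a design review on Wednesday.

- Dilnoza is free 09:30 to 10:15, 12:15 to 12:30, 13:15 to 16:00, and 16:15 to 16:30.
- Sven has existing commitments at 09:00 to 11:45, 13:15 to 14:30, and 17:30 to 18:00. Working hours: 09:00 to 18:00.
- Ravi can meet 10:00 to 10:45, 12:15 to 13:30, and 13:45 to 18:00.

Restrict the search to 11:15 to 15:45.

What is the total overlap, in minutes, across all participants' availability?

Sven free within 09:00–18:00: 11:45–13:15, 14:30–17:30.
Dilnoza ∩ Sven: 12:15–12:30, 14:30–16:00, 16:15–16:30.
Dilnoza ∩ Sven ∩ Ravi: 12:15–12:30, 14:30–16:00, 16:15–16:30.
Restricted to 11:15–15:45: 12:15–12:30, 14:30–15:45.
Total common minutes: 15 + 75 = 90.

90 minutes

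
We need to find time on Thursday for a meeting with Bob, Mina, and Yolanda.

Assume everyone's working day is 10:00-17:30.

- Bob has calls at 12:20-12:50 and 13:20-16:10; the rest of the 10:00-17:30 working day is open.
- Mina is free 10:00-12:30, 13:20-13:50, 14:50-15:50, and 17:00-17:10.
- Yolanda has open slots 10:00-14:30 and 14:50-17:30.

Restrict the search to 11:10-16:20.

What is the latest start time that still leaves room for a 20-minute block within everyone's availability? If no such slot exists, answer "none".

Bob free within 10:00–17:30: 10:00–12:20, 12:50–13:20, 16:10–17:30.
Bob ∩ Mina: 10:00–12:20, 17:00–17:10.
Bob ∩ Mina ∩ Yolanda: 10:00–12:20, 17:00–17:10.
Restricted to 11:10–16:20: 11:10–12:20.
Windows ≥ 20 min: 11:10–12:20.
Latest start in the last window 11:10–12:20 is 12:20 − 20 min = 12:00.

12:00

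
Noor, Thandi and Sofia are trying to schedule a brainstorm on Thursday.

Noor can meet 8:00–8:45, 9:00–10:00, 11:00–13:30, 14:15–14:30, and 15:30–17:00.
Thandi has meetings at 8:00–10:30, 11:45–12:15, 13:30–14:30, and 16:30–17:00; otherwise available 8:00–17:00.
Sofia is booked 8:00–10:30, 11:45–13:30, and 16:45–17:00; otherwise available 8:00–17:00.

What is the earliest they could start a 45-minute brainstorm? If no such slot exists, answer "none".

Thandi free within 08:00–17:00: 10:30–11:45, 12:15–13:30, 14:30–16:30.
Sofia free within 08:00–17:00: 10:30–11:45, 13:30–16:45.
Noor ∩ Thandi: 11:00–11:45, 12:15–13:30, 15:30–16:30.
Noor ∩ Thandi ∩ Sofia: 11:00–11:45, 15:30–16:30.
Windows ≥ 45 min: 11:00–11:45, 15:30–16:30.
Earliest such window starts at 11:00.

11:00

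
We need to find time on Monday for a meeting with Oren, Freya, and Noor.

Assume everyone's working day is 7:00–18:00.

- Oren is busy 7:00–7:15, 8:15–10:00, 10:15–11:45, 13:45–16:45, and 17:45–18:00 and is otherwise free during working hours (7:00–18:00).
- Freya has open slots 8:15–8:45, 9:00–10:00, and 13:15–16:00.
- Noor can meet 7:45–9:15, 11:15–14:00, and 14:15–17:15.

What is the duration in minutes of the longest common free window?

Oren free within 07:00–18:00: 07:15–08:15, 10:00–10:15, 11:45–13:45, 16:45–17:45.
Oren ∩ Freya: 13:15–13:45.
Oren ∩ Freya ∩ Noor: 13:15–13:45.
Single common window of 30 minutes.

30 minutes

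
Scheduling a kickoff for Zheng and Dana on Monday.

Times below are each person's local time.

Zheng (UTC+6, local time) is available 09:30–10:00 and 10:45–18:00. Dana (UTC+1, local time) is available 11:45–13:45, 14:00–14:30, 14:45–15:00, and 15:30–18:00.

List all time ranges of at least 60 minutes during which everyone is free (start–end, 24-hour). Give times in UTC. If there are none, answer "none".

Zheng → UTC: 03:30–04:00, 04:45–12:00.
Dana → UTC: 10:45–12:45, 13:00–13:30, 13:45–14:00, 14:30–17:00.
Zheng ∩ Dana: 10:45–12:00.
Windows ≥ 60 min: 10:45–12:00.

10:45–12:00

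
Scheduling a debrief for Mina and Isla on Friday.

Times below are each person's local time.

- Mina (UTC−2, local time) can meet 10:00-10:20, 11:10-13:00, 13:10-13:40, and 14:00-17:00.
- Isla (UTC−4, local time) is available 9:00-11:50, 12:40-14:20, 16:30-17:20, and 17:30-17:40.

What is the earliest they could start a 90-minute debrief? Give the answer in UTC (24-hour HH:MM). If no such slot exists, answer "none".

13:10

Mina → UTC: 12:00–12:20, 13:10–15:00, 15:10–15:40, 16:00–19:00.
Isla → UTC: 13:00–15:50, 16:40–18:20, 20:30–21:20, 21:30–21:40.
Mina ∩ Isla: 13:10–15:00, 15:10–15:40, 16:40–18:20.
Windows ≥ 90 min: 13:10–15:00, 16:40–18:20.
Earliest such window starts at 13:10.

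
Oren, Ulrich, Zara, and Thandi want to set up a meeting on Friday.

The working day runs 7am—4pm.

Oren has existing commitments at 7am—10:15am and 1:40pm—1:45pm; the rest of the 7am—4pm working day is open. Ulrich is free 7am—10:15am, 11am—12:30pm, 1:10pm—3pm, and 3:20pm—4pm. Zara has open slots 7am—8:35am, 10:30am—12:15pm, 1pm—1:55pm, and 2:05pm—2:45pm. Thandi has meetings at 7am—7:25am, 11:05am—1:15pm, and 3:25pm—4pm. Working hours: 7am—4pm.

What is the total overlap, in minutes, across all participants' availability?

80 minutes

Oren free within 07:00–16:00: 10:15–13:40, 13:45–16:00.
Thandi free within 07:00–16:00: 07:25–11:05, 13:15–15:25.
Oren ∩ Ulrich: 11:00–12:30, 13:10–13:40, 13:45–15:00, 15:20–16:00.
Oren ∩ Ulrich ∩ Zara: 11:00–12:15, 13:10–13:40, 13:45–13:55, 14:05–14:45.
Oren ∩ Ulrich ∩ Zara ∩ Thandi: 11:00–11:05, 13:15–13:40, 13:45–13:55, 14:05–14:45.
Total common minutes: 5 + 25 + 10 + 40 = 80.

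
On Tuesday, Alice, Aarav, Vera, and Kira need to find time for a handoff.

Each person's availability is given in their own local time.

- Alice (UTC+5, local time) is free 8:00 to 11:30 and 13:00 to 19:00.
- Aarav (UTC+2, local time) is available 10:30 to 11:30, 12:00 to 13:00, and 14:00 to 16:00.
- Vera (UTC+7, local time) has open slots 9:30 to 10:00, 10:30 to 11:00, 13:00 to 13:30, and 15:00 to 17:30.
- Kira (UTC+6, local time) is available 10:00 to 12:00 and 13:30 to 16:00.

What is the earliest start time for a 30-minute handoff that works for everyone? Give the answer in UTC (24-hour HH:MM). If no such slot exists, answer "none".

08:30

Alice → UTC: 03:00–06:30, 08:00–14:00.
Aarav → UTC: 08:30–09:30, 10:00–11:00, 12:00–14:00.
Vera → UTC: 02:30–03:00, 03:30–04:00, 06:00–06:30, 08:00–10:30.
Kira → UTC: 04:00–06:00, 07:30–10:00.
Alice ∩ Aarav: 08:30–09:30, 10:00–11:00, 12:00–14:00.
Alice ∩ Aarav ∩ Vera: 08:30–09:30, 10:00–10:30.
Alice ∩ Aarav ∩ Vera ∩ Kira: 08:30–09:30.
Windows ≥ 30 min: 08:30–09:30.
Earliest such window starts at 08:30.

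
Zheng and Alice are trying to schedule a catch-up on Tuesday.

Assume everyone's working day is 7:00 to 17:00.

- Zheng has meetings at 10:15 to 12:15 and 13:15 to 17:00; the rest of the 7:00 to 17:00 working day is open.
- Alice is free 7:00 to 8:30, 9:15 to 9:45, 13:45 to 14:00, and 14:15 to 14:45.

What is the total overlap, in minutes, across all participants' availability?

Zheng free within 07:00–17:00: 07:00–10:15, 12:15–13:15.
Zheng ∩ Alice: 07:00–08:30, 09:15–09:45.
Total common minutes: 90 + 30 = 120.

120 minutes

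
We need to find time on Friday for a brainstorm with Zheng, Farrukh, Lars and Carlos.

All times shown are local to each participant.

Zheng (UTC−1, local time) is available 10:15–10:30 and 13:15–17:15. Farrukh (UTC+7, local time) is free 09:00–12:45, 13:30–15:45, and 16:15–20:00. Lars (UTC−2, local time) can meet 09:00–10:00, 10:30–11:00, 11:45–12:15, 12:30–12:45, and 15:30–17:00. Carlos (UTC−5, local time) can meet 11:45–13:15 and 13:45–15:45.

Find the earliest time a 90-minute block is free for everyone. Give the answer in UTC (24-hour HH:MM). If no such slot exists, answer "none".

none

Zheng → UTC: 11:15–11:30, 14:15–18:15.
Farrukh → UTC: 02:00–05:45, 06:30–08:45, 09:15–13:00.
Lars → UTC: 11:00–12:00, 12:30–13:00, 13:45–14:15, 14:30–14:45, 17:30–19:00.
Carlos → UTC: 16:45–18:15, 18:45–20:45.
Zheng ∩ Farrukh: 11:15–11:30.
Zheng ∩ Farrukh ∩ Lars: 11:15–11:30.
Zheng ∩ Farrukh ∩ Lars ∩ Carlos: (none).
Windows ≥ 90 min: (none).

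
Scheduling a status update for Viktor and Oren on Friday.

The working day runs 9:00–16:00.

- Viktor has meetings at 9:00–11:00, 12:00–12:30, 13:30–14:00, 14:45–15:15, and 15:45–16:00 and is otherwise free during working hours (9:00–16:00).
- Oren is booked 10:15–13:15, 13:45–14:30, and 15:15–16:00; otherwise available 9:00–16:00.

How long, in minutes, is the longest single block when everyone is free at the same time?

Viktor free within 09:00–16:00: 11:00–12:00, 12:30–13:30, 14:00–14:45, 15:15–15:45.
Oren free within 09:00–16:00: 09:00–10:15, 13:15–13:45, 14:30–15:15.
Viktor ∩ Oren: 13:15–13:30, 14:30–14:45.
Common window lengths: 15, 15 min; longest is 15.

15 minutes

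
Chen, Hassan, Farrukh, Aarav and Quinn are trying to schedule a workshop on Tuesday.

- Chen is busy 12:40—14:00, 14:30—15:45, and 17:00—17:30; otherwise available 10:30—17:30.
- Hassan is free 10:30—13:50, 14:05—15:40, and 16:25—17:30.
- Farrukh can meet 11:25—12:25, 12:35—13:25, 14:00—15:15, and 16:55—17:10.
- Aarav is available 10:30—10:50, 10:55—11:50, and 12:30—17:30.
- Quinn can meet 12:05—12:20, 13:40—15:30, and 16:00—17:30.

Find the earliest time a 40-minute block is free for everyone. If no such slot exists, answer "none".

Chen free within 10:30–17:30: 10:30–12:40, 14:00–14:30, 15:45–17:00.
Chen ∩ Hassan: 10:30–12:40, 14:05–14:30, 16:25–17:00.
Chen ∩ Hassan ∩ Farrukh: 11:25–12:25, 12:35–12:40, 14:05–14:30, 16:55–17:00.
Chen ∩ Hassan ∩ Farrukh ∩ Aarav: 11:25–11:50, 12:35–12:40, 14:05–14:30, 16:55–17:00.
Chen ∩ Hassan ∩ Farrukh ∩ Aarav ∩ Quinn: 14:05–14:30, 16:55–17:00.
Windows ≥ 40 min: (none).

none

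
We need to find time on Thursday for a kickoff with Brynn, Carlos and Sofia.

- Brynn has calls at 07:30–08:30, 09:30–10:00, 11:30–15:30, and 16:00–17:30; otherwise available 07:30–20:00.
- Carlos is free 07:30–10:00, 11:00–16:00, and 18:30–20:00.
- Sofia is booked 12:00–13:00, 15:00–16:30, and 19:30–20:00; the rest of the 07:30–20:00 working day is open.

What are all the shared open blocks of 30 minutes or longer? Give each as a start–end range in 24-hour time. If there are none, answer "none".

08:30–09:30, 11:00–11:30, 18:30–19:30

Brynn free within 07:30–20:00: 08:30–09:30, 10:00–11:30, 15:30–16:00, 17:30–20:00.
Sofia free within 07:30–20:00: 07:30–12:00, 13:00–15:00, 16:30–19:30.
Brynn ∩ Carlos: 08:30–09:30, 11:00–11:30, 15:30–16:00, 18:30–20:00.
Brynn ∩ Carlos ∩ Sofia: 08:30–09:30, 11:00–11:30, 18:30–19:30.
Windows ≥ 30 min: 08:30–09:30, 11:00–11:30, 18:30–19:30.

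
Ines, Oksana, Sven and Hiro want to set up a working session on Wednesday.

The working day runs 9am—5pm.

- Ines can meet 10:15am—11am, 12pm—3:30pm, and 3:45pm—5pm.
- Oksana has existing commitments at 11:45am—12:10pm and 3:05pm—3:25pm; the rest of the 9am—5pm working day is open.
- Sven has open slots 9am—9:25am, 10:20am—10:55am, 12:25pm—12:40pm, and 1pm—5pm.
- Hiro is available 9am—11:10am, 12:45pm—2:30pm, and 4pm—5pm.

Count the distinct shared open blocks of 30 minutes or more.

3

Oksana free within 09:00–17:00: 09:00–11:45, 12:10–15:05, 15:25–17:00.
Ines ∩ Oksana: 10:15–11:00, 12:10–15:05, 15:25–15:30, 15:45–17:00.
Ines ∩ Oksana ∩ Sven: 10:20–10:55, 12:25–12:40, 13:00–15:05, 15:25–15:30, 15:45–17:00.
Ines ∩ Oksana ∩ Sven ∩ Hiro: 10:20–10:55, 13:00–14:30, 16:00–17:00.
Windows ≥ 30 min: 10:20–10:55, 13:00–14:30, 16:00–17:00.
That's 3 windows.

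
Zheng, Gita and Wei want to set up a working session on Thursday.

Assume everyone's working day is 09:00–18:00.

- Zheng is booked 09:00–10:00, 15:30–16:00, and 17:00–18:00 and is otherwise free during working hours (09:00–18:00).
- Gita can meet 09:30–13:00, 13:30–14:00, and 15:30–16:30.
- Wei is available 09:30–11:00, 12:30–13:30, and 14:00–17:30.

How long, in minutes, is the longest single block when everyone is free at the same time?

Zheng free within 09:00–18:00: 10:00–15:30, 16:00–17:00.
Zheng ∩ Gita: 10:00–13:00, 13:30–14:00, 16:00–16:30.
Zheng ∩ Gita ∩ Wei: 10:00–11:00, 12:30–13:00, 16:00–16:30.
Common window lengths: 60, 30, 30 min; longest is 60.

60 minutes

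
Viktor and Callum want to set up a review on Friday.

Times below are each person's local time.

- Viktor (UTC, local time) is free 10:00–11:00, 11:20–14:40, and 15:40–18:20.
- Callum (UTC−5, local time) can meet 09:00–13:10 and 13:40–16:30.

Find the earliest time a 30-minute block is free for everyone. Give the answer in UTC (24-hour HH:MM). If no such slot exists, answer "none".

14:00

Viktor → UTC: 10:00–11:00, 11:20–14:40, 15:40–18:20.
Callum → UTC: 14:00–18:10, 18:40–21:30.
Viktor ∩ Callum: 14:00–14:40, 15:40–18:10.
Windows ≥ 30 min: 14:00–14:40, 15:40–18:10.
Earliest such window starts at 14:00.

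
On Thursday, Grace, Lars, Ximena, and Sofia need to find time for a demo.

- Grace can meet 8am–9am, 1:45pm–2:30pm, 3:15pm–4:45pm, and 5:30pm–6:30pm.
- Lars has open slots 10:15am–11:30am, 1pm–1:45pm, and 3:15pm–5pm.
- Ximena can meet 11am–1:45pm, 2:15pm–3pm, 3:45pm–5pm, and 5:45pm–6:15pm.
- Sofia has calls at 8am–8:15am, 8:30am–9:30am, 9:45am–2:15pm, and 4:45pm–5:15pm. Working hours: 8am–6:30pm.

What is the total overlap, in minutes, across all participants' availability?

Sofia free within 08:00–18:30: 08:15–08:30, 09:30–09:45, 14:15–16:45, 17:15–18:30.
Grace ∩ Lars: 15:15–16:45.
Grace ∩ Lars ∩ Ximena: 15:45–16:45.
Grace ∩ Lars ∩ Ximena ∩ Sofia: 15:45–16:45.
Total common minutes: 60.

60 minutes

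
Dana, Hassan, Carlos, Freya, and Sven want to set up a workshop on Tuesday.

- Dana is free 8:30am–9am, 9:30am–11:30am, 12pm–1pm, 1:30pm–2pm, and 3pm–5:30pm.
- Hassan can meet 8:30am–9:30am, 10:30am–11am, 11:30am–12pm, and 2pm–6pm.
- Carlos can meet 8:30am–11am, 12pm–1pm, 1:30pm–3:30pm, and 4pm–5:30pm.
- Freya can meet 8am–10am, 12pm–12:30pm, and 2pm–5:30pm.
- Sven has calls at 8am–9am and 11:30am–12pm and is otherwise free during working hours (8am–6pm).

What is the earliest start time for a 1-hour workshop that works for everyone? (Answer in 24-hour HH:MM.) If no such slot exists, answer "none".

Sven free within 08:00–18:00: 09:00–11:30, 12:00–18:00.
Dana ∩ Hassan: 08:30–09:00, 10:30–11:00, 15:00–17:30.
Dana ∩ Hassan ∩ Carlos: 08:30–09:00, 10:30–11:00, 15:00–15:30, 16:00–17:30.
Dana ∩ Hassan ∩ Carlos ∩ Freya: 08:30–09:00, 15:00–15:30, 16:00–17:30.
Dana ∩ Hassan ∩ Carlos ∩ Freya ∩ Sven: 15:00–15:30, 16:00–17:30.
Windows ≥ 60 min: 16:00–17:30.
Earliest such window starts at 16:00.

16:00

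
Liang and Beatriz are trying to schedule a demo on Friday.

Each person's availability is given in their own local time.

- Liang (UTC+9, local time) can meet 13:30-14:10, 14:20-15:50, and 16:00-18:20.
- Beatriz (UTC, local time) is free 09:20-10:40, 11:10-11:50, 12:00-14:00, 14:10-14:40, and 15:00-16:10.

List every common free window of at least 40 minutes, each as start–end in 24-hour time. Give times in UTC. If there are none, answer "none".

Liang → UTC: 04:30–05:10, 05:20–06:50, 07:00–09:20.
Beatriz → UTC: 09:20–10:40, 11:10–11:50, 12:00–14:00, 14:10–14:40, 15:00–16:10.
Liang ∩ Beatriz: (none).
Windows ≥ 40 min: (none).

none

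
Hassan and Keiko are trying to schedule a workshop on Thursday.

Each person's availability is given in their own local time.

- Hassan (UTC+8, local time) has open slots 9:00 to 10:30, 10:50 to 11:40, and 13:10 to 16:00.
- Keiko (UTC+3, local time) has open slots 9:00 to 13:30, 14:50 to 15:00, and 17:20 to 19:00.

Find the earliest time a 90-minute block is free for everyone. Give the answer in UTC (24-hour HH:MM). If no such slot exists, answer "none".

Hassan → UTC: 01:00–02:30, 02:50–03:40, 05:10–08:00.
Keiko → UTC: 06:00–10:30, 11:50–12:00, 14:20–16:00.
Hassan ∩ Keiko: 06:00–08:00.
Windows ≥ 90 min: 06:00–08:00.
Earliest such window starts at 06:00.

06:00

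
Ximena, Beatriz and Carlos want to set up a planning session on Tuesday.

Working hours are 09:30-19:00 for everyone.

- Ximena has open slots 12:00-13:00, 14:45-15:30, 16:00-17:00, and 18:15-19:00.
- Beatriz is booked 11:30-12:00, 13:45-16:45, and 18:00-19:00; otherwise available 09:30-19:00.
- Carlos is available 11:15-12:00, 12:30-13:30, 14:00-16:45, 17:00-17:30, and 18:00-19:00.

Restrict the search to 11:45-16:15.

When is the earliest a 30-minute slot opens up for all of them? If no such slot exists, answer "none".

12:30

Beatriz free within 09:30–19:00: 09:30–11:30, 12:00–13:45, 16:45–18:00.
Ximena ∩ Beatriz: 12:00–13:00, 16:45–17:00.
Ximena ∩ Beatriz ∩ Carlos: 12:30–13:00.
Restricted to 11:45–16:15: 12:30–13:00.
Windows ≥ 30 min: 12:30–13:00.
Earliest such window starts at 12:30.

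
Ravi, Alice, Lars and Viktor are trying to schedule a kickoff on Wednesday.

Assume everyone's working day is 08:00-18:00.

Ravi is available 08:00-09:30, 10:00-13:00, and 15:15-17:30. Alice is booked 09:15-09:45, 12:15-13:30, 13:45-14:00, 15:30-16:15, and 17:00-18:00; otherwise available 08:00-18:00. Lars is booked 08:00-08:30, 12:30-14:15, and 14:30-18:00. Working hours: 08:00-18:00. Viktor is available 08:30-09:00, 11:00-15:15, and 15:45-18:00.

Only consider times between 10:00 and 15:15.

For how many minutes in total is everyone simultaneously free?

Alice free within 08:00–18:00: 08:00–09:15, 09:45–12:15, 13:30–13:45, 14:00–15:30, 16:15–17:00.
Lars free within 08:00–18:00: 08:30–12:30, 14:15–14:30.
Ravi ∩ Alice: 08:00–09:15, 10:00–12:15, 15:15–15:30, 16:15–17:00.
Ravi ∩ Alice ∩ Lars: 08:30–09:15, 10:00–12:15.
Ravi ∩ Alice ∩ Lars ∩ Viktor: 08:30–09:00, 11:00–12:15.
Restricted to 10:00–15:15: 11:00–12:15.
Total common minutes: 75.

75 minutes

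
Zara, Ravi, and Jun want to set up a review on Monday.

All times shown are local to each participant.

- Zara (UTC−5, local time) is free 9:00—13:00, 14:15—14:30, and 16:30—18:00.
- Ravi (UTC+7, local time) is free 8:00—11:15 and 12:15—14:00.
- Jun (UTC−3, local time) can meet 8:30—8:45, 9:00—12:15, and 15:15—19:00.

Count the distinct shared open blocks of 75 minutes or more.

0

Zara → UTC: 14:00–18:00, 19:15–19:30, 21:30–23:00.
Ravi → UTC: 01:00–04:15, 05:15–07:00.
Jun → UTC: 11:30–11:45, 12:00–15:15, 18:15–22:00.
Zara ∩ Ravi: (none).
Zara ∩ Ravi ∩ Jun: (none).
Windows ≥ 75 min: (none).
That's 0 windows.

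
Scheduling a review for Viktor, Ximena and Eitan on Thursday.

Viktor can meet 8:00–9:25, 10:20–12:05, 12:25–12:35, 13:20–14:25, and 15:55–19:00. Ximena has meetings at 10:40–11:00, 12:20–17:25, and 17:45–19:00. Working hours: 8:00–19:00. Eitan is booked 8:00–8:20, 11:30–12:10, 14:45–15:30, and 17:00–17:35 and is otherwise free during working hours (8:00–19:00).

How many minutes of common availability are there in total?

125 minutes

Ximena free within 08:00–19:00: 08:00–10:40, 11:00–12:20, 17:25–17:45.
Eitan free within 08:00–19:00: 08:20–11:30, 12:10–14:45, 15:30–17:00, 17:35–19:00.
Viktor ∩ Ximena: 08:00–09:25, 10:20–10:40, 11:00–12:05, 17:25–17:45.
Viktor ∩ Ximena ∩ Eitan: 08:20–09:25, 10:20–10:40, 11:00–11:30, 17:35–17:45.
Total common minutes: 65 + 20 + 30 + 10 = 125.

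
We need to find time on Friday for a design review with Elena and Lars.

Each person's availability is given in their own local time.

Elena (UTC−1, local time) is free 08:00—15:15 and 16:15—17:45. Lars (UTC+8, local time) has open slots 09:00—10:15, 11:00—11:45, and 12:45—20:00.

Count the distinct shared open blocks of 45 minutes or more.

Elena → UTC: 09:00–16:15, 17:15–18:45.
Lars → UTC: 01:00–02:15, 03:00–03:45, 04:45–12:00.
Elena ∩ Lars: 09:00–12:00.
Windows ≥ 45 min: 09:00–12:00.
That's 1 window.

1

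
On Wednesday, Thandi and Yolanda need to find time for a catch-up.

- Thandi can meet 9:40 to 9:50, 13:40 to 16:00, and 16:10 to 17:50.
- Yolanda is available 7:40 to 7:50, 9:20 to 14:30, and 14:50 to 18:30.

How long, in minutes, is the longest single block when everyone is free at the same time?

100 minutes

Thandi ∩ Yolanda: 09:40–09:50, 13:40–14:30, 14:50–16:00, 16:10–17:50.
Common window lengths: 10, 50, 70, 100 min; longest is 100.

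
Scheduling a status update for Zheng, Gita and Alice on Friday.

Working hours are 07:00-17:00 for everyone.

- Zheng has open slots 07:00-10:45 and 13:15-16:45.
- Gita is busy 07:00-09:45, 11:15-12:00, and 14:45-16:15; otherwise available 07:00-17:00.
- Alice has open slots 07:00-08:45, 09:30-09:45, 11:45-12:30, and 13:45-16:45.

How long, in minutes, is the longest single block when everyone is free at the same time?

60 minutes

Gita free within 07:00–17:00: 09:45–11:15, 12:00–14:45, 16:15–17:00.
Zheng ∩ Gita: 09:45–10:45, 13:15–14:45, 16:15–16:45.
Zheng ∩ Gita ∩ Alice: 13:45–14:45, 16:15–16:45.
Common window lengths: 60, 30 min; longest is 60.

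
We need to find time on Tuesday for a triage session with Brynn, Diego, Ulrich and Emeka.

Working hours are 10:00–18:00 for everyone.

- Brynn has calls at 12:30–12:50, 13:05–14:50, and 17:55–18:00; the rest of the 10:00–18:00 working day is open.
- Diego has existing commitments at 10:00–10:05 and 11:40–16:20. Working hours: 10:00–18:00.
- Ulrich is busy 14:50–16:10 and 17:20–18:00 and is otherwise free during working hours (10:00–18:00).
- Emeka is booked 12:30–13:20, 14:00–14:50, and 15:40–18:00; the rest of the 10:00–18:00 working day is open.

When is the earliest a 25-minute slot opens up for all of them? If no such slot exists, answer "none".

10:05

Brynn free within 10:00–18:00: 10:00–12:30, 12:50–13:05, 14:50–17:55.
Diego free within 10:00–18:00: 10:05–11:40, 16:20–18:00.
Ulrich free within 10:00–18:00: 10:00–14:50, 16:10–17:20.
Emeka free within 10:00–18:00: 10:00–12:30, 13:20–14:00, 14:50–15:40.
Brynn ∩ Diego: 10:05–11:40, 16:20–17:55.
Brynn ∩ Diego ∩ Ulrich: 10:05–11:40, 16:20–17:20.
Brynn ∩ Diego ∩ Ulrich ∩ Emeka: 10:05–11:40.
Windows ≥ 25 min: 10:05–11:40.
Earliest such window starts at 10:05.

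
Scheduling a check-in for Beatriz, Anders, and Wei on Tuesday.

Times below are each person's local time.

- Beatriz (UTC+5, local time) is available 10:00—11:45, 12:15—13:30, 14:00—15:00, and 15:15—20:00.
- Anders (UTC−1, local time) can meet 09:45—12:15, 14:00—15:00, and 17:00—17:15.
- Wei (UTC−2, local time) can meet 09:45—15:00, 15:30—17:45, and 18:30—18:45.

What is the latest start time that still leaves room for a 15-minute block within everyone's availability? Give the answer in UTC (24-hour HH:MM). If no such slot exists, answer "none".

Beatriz → UTC: 05:00–06:45, 07:15–08:30, 09:00–10:00, 10:15–15:00.
Anders → UTC: 10:45–13:15, 15:00–16:00, 18:00–18:15.
Wei → UTC: 11:45–17:00, 17:30–19:45, 20:30–20:45.
Beatriz ∩ Anders: 10:45–13:15.
Beatriz ∩ Anders ∩ Wei: 11:45–13:15.
Windows ≥ 15 min: 11:45–13:15.
Latest start in the last window 11:45–13:15 is 13:15 − 15 min = 13:00.

13:00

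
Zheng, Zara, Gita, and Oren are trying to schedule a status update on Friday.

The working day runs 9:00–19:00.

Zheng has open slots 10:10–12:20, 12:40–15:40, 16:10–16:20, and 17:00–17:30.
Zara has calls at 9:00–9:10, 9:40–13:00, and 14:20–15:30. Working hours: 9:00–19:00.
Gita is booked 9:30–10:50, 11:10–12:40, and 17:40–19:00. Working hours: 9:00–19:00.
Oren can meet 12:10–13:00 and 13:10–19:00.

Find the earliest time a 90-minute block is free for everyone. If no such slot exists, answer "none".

Zara free within 09:00–19:00: 09:10–09:40, 13:00–14:20, 15:30–19:00.
Gita free within 09:00–19:00: 09:00–09:30, 10:50–11:10, 12:40–17:40.
Zheng ∩ Zara: 13:00–14:20, 15:30–15:40, 16:10–16:20, 17:00–17:30.
Zheng ∩ Zara ∩ Gita: 13:00–14:20, 15:30–15:40, 16:10–16:20, 17:00–17:30.
Zheng ∩ Zara ∩ Gita ∩ Oren: 13:10–14:20, 15:30–15:40, 16:10–16:20, 17:00–17:30.
Windows ≥ 90 min: (none).

none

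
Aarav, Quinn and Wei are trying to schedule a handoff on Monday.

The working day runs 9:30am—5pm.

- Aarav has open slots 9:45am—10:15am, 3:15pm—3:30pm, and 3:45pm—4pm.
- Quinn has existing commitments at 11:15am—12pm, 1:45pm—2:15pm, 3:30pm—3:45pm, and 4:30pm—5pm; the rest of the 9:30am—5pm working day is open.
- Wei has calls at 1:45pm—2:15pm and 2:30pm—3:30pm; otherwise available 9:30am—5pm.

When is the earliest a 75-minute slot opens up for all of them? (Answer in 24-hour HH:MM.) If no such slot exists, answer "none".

Quinn free within 09:30–17:00: 09:30–11:15, 12:00–13:45, 14:15–15:30, 15:45–16:30.
Wei free within 09:30–17:00: 09:30–13:45, 14:15–14:30, 15:30–17:00.
Aarav ∩ Quinn: 09:45–10:15, 15:15–15:30, 15:45–16:00.
Aarav ∩ Quinn ∩ Wei: 09:45–10:15, 15:45–16:00.
Windows ≥ 75 min: (none).

none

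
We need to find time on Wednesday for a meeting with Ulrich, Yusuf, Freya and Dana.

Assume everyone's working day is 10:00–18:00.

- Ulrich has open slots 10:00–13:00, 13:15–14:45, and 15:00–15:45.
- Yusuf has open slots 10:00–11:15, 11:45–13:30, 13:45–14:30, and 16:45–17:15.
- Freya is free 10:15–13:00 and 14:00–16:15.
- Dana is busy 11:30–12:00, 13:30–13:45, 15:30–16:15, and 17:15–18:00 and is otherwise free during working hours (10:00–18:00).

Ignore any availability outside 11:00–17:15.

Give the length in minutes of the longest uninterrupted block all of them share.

Dana free within 10:00–18:00: 10:00–11:30, 12:00–13:30, 13:45–15:30, 16:15–17:15.
Ulrich ∩ Yusuf: 10:00–11:15, 11:45–13:00, 13:15–13:30, 13:45–14:30.
Ulrich ∩ Yusuf ∩ Freya: 10:15–11:15, 11:45–13:00, 14:00–14:30.
Ulrich ∩ Yusuf ∩ Freya ∩ Dana: 10:15–11:15, 12:00–13:00, 14:00–14:30.
Restricted to 11:00–17:15: 11:00–11:15, 12:00–13:00, 14:00–14:30.
Common window lengths: 15, 60, 30 min; longest is 60.

60 minutes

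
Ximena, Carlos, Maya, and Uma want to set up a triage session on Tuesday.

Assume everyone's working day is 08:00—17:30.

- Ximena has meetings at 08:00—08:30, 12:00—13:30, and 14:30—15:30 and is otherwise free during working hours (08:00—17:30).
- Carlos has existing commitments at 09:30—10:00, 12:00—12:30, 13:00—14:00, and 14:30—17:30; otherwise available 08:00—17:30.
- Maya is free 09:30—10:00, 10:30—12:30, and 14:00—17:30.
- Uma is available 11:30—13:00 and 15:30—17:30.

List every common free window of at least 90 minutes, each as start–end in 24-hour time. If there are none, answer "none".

none

Ximena free within 08:00–17:30: 08:30–12:00, 13:30–14:30, 15:30–17:30.
Carlos free within 08:00–17:30: 08:00–09:30, 10:00–12:00, 12:30–13:00, 14:00–14:30.
Ximena ∩ Carlos: 08:30–09:30, 10:00–12:00, 14:00–14:30.
Ximena ∩ Carlos ∩ Maya: 10:30–12:00, 14:00–14:30.
Ximena ∩ Carlos ∩ Maya ∩ Uma: 11:30–12:00.
Windows ≥ 90 min: (none).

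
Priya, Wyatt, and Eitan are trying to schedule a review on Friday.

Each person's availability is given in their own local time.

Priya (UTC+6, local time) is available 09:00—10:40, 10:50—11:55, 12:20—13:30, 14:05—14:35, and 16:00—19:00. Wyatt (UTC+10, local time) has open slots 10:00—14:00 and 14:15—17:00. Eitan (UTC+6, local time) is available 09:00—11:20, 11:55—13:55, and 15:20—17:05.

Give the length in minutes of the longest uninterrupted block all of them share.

60 minutes

Priya → UTC: 03:00–04:40, 04:50–05:55, 06:20–07:30, 08:05–08:35, 10:00–13:00.
Wyatt → UTC: 00:00–04:00, 04:15–07:00.
Eitan → UTC: 03:00–05:20, 05:55–07:55, 09:20–11:05.
Priya ∩ Wyatt: 03:00–04:00, 04:15–04:40, 04:50–05:55, 06:20–07:00.
Priya ∩ Wyatt ∩ Eitan: 03:00–04:00, 04:15–04:40, 04:50–05:20, 06:20–07:00.
Common window lengths: 60, 25, 30, 40 min; longest is 60.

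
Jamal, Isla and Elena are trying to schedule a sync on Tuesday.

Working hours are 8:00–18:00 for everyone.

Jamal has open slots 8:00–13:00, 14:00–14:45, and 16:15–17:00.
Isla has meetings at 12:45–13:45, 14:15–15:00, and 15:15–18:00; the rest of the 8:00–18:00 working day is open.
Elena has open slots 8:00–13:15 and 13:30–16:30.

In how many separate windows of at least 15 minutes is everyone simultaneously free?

Isla free within 08:00–18:00: 08:00–12:45, 13:45–14:15, 15:00–15:15.
Jamal ∩ Isla: 08:00–12:45, 14:00–14:15.
Jamal ∩ Isla ∩ Elena: 08:00–12:45, 14:00–14:15.
Windows ≥ 15 min: 08:00–12:45, 14:00–14:15.
That's 2 windows.

2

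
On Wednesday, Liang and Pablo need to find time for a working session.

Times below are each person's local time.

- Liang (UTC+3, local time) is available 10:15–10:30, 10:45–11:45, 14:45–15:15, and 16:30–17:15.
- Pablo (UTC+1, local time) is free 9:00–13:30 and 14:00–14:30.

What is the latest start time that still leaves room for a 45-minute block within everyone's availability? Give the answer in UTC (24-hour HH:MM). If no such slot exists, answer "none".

08:00

Liang → UTC: 07:15–07:30, 07:45–08:45, 11:45–12:15, 13:30–14:15.
Pablo → UTC: 08:00–12:30, 13:00–13:30.
Liang ∩ Pablo: 08:00–08:45, 11:45–12:15.
Windows ≥ 45 min: 08:00–08:45.
Latest start in the last window 08:00–08:45 is 08:45 − 45 min = 08:00.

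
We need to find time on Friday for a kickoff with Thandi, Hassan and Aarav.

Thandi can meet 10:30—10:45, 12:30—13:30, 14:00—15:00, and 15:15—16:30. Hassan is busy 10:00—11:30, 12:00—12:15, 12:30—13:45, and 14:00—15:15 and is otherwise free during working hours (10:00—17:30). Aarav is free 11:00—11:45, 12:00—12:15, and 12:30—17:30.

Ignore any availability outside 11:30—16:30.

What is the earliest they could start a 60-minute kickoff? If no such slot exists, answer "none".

15:15

Hassan free within 10:00–17:30: 11:30–12:00, 12:15–12:30, 13:45–14:00, 15:15–17:30.
Thandi ∩ Hassan: 15:15–16:30.
Thandi ∩ Hassan ∩ Aarav: 15:15–16:30.
Restricted to 11:30–16:30: 15:15–16:30.
Windows ≥ 60 min: 15:15–16:30.
Earliest such window starts at 15:15.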